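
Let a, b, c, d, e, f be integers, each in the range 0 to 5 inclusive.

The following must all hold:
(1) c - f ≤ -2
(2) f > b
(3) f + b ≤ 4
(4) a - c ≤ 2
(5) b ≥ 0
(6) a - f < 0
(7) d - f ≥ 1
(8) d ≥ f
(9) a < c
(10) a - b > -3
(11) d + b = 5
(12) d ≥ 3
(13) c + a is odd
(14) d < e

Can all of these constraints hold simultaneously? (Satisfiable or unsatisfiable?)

Satisfiable

Take a = 0, b = 1, c = 1, d = 4, e = 5, f = 3. Then constraint 1: c - f = -2; constraint 3: f + b = 4, and every other listed constraint is also met.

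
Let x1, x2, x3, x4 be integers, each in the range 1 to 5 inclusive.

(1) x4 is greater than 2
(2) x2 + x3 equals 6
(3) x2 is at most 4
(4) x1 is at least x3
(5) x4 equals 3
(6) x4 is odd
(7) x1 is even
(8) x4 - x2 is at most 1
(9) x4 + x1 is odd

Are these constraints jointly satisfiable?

Satisfiable

One satisfying assignment is x1 = 4, x2 = 4, x3 = 2, x4 = 3.
For the less obvious constraints — constraint 2: x2 + x3 = 6; constraint 6: x4 = 3 is odd; constraint 8: x4 - x2 = -1 — and the others hold by inspection.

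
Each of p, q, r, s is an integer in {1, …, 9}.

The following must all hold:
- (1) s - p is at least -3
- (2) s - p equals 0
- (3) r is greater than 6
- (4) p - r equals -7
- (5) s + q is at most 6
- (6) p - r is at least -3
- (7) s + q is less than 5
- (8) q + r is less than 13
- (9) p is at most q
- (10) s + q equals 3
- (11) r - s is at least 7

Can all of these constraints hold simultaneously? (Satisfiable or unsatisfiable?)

Unsatisfiable

Constraints 1, 6, and 11 give r − s ≥ 7, s − p ≥ -3, p − r ≥ -3.
Adding all 3 inequalities: the left sides telescope to 0, and the right sides sum to 7 + (-3) + (-3) = 1. So 0 ≥ 1, which is false.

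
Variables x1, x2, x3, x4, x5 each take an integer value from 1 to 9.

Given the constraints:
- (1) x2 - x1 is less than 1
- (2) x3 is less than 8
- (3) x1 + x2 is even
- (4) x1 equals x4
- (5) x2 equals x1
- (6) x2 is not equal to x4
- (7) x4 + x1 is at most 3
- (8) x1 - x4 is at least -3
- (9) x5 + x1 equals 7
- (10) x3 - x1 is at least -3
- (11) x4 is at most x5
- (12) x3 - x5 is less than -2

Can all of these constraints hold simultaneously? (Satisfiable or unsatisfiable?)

Unsatisfiable

From constraints 4 and 5, x2 = x1 = x4, so x2 = x4. But constraint 6 says x2 ≠ x4. Contradiction.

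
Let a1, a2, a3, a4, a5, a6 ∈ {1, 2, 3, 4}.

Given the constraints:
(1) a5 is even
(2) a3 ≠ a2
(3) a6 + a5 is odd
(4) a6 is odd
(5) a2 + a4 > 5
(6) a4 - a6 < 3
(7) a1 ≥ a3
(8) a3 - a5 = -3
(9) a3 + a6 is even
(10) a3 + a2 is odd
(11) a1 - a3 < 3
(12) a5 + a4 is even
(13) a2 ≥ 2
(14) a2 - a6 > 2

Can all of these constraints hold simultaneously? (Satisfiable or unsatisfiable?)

Satisfiable

Setting (a1, a2, a3, a4, a5, a6) = (1, 4, 1, 2, 4, 1) satisfies everything: constraint 5: a2 + a4 = 6; constraint 6: a4 - a6 = 1, and the others follow.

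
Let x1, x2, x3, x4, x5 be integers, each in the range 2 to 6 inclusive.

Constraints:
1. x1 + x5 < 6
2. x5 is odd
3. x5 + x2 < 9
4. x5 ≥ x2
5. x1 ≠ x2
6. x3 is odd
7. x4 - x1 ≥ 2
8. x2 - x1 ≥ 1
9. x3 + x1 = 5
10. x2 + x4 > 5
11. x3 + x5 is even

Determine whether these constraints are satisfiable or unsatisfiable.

Setting (x1, x2, x3, x4, x5) = (2, 3, 3, 4, 3) satisfies everything: constraint 1: x1 + x5 = 5; constraint 3: x5 + x2 = 6, and the others follow.

Satisfiable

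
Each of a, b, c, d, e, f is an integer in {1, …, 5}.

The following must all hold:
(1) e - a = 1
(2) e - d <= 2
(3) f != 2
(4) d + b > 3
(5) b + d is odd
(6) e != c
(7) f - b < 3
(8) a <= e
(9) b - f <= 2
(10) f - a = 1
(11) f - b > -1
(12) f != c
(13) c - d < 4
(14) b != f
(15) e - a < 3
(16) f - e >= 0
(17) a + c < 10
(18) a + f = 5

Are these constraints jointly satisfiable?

Take a = 2, b = 2, c = 5, d = 3, e = 3, f = 3. Then constraint 1: e - a = 1; constraint 2: e - d = 0; constraint 4: d + b = 5, and every other listed constraint is also met.

Satisfiable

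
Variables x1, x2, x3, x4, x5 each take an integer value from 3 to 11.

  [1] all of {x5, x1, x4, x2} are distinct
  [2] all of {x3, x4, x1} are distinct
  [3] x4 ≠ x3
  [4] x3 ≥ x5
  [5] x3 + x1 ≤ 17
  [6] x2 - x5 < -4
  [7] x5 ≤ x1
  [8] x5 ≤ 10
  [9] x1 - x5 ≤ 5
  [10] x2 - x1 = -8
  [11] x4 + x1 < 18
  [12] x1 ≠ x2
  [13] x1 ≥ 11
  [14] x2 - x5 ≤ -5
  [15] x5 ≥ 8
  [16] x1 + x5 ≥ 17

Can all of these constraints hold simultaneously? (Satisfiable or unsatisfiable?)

From constraints 4 and 15: x3 ≥ x5 ≥ 8. From constraint 13: x1 ≥ 11. Hence x3 + x1 ≥ 19. But constraint 5 requires x3 + x1 ≤ 17, and 17 < 19. Contradiction.

Unsatisfiable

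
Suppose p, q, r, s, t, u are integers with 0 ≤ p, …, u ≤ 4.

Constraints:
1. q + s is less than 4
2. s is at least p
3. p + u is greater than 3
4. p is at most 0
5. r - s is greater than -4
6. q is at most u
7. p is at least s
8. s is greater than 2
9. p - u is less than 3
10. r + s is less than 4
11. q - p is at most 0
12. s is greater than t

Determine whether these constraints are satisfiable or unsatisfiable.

From constraint 8: s ≥ 3. From constraints 4 and 7: s ≤ p and p ≤ 0, so s ≤ 0. But 0 < 3, so no value of s works.

Unsatisfiable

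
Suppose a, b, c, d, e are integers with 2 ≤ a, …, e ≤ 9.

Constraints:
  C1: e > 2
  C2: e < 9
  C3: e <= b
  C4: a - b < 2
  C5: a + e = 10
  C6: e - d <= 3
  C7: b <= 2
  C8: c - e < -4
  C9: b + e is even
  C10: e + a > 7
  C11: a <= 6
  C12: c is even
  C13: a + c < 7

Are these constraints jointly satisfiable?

From constraint 11: a ≤ 6. From constraints 3 and 7: e ≤ b ≤ 2. Hence a + e ≤ 8. But constraint 5 requires a + e = 10, and 10 > 8. Contradiction.

Unsatisfiable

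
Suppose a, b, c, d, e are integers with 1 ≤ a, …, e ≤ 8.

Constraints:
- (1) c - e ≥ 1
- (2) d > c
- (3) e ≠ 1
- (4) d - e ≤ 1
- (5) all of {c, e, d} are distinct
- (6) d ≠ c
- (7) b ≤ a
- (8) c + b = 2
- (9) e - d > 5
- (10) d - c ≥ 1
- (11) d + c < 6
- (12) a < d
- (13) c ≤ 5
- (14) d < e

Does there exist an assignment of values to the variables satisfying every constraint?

Unsatisfiable

Constraints 1, 4, and 10 give e − d ≥ -1, d − c ≥ 1, c − e ≥ 1.
Adding all 3 inequalities: the left sides telescope to 0, and the right sides sum to (-1) + 1 + 1 = 1. So 0 ≥ 1, which is false.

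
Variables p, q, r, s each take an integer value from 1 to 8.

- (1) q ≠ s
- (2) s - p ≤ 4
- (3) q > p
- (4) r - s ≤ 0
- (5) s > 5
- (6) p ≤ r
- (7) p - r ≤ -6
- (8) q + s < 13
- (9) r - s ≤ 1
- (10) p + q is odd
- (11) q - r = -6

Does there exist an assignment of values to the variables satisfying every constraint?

Unsatisfiable

Constraints 2, 4, and 7 give p − s ≥ -4, s − r ≥ 0, r − p ≥ 6.
Adding all 3 inequalities: the left sides telescope to 0, and the right sides sum to (-4) + 0 + 6 = 2. So 0 ≥ 2, which is false.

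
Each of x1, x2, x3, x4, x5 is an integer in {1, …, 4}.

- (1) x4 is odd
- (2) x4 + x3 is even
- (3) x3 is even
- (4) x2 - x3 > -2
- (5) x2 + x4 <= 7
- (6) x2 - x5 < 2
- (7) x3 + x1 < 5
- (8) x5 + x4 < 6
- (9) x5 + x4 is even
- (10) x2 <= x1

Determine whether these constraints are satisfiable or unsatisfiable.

Constraint 1 makes x4 odd and constraint 3 makes x3 even, so x4 + x3 must be odd. Constraint 2 says x4 + x3 is even — contradiction.

Unsatisfiable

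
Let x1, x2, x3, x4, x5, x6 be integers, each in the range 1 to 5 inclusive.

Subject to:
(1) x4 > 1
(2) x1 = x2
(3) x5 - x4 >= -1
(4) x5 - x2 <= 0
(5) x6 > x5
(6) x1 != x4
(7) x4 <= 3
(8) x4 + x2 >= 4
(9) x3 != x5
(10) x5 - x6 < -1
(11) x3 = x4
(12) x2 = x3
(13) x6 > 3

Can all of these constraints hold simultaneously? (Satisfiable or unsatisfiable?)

From constraints 2, 11, and 12, x1 = x2 = x3 = x4, so x1 = x4. But constraint 6 says x1 ≠ x4. Contradiction.

Unsatisfiable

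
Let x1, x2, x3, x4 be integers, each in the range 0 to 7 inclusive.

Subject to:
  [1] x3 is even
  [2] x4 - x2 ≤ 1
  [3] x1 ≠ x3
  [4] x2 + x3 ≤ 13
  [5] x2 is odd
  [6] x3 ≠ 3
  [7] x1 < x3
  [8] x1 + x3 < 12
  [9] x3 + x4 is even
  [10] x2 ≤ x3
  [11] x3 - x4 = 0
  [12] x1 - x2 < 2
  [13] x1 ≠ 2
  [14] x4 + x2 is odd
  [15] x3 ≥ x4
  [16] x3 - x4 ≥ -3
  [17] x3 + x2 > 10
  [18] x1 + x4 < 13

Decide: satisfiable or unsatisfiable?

Satisfiable

Try x1 = 4, x2 = 5, x3 = 6, x4 = 6.
Check constraint 2: x4 - x2 = 1; constraint 4: x2 + x3 = 11; constraint 8: x1 + x3 = 10. The remaining constraints are straightforward to verify.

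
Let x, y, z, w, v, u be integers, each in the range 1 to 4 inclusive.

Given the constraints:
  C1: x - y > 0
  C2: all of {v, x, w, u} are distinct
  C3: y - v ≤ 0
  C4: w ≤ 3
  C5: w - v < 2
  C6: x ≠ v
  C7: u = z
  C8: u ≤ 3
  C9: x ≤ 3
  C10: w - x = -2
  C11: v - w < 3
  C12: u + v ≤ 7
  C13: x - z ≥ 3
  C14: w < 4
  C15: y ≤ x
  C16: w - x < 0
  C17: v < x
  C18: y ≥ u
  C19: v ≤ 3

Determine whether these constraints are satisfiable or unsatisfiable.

Constraints 4, 8, 9, and 19 confine each of v, x, w, u to the 3 values {1, …, 3} (the domain already gives each ≥ 1).
Constraint 2 requires all 4 of them to be distinct, but only 3 values are available — impossible by the pigeonhole principle.

Unsatisfiable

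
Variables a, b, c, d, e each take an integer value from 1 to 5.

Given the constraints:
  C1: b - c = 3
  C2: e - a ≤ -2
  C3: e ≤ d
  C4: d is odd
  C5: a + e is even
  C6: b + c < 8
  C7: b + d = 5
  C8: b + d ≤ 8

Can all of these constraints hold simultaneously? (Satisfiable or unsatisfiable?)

Satisfiable

Try a = 5, b = 4, c = 1, d = 1, e = 1.
Check constraint 1: b - c = 3; constraint 2: e - a = -4; constraint 6: b + c = 5. The remaining constraints are straightforward to verify.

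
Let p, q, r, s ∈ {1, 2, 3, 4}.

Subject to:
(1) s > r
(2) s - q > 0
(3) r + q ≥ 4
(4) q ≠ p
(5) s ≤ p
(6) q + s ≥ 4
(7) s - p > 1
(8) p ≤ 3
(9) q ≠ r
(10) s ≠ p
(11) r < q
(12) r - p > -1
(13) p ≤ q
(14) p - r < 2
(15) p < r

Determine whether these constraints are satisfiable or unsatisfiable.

Constraints 2, 5, 11, and 15 give s ≤ p, p < r, r < q, q < s. Chaining: s ≤ p < r < q < s, which forces s < s — impossible.

Unsatisfiable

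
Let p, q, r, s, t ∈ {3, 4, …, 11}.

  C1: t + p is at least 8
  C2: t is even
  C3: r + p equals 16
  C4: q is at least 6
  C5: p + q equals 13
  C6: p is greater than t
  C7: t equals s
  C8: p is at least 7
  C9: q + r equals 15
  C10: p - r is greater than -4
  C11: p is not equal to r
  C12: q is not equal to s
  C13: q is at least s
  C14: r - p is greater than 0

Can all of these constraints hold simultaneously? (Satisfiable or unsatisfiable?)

Satisfiable

The assignment p = 7, q = 6, r = 9, s = 4, t = 4 works:
  constraint 1 holds since t + p = 11.
  constraint 3 holds since r + p = 16.
The rest check out directly.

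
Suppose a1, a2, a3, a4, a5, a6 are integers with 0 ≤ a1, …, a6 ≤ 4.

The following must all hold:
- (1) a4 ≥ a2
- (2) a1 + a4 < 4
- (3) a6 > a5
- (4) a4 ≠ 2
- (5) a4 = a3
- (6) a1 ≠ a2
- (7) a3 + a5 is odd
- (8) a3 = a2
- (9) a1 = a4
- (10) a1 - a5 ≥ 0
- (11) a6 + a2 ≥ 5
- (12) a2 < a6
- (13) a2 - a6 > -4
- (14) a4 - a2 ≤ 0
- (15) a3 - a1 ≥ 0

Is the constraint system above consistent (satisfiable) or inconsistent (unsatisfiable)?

From constraints 5, 8, and 9, a1 = a4 = a3 = a2, so a1 = a2. But constraint 6 says a1 ≠ a2. Contradiction.

Unsatisfiable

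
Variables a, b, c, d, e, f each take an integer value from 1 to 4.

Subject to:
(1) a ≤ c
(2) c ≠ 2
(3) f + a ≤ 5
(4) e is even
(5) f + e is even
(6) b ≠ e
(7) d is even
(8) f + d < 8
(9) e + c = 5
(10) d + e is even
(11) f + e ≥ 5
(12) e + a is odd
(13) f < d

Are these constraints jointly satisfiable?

Take a = 1, b = 2, c = 1, d = 4, e = 4, f = 2. Then constraint 3: f + a = 3; constraint 8: f + d = 6; constraint 9: e + c = 5, and every other listed constraint is also met.

Satisfiable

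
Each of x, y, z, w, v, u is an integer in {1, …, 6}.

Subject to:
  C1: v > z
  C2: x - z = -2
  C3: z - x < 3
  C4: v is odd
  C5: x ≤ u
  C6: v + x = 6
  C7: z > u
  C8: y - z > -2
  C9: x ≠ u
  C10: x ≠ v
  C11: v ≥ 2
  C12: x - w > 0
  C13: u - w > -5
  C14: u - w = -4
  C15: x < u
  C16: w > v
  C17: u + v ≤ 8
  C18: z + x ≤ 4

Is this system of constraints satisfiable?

Unsatisfiable

Constraints 1, 7, 12, 15, and 16 give w < x, x < u, u < z, z < v, v < w. Chaining: w < x < u < z < v < w, which forces w < w — impossible.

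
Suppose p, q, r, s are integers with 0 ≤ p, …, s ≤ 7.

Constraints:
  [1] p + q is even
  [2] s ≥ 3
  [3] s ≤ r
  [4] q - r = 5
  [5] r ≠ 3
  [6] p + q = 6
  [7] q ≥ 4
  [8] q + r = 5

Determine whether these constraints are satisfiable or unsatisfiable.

Unsatisfiable

From constraint 7: q ≥ 4. From constraints 2 and 3: r ≥ s ≥ 3. Hence q + r ≥ 7. But constraint 8 requires q + r = 5, and 5 < 7. Contradiction.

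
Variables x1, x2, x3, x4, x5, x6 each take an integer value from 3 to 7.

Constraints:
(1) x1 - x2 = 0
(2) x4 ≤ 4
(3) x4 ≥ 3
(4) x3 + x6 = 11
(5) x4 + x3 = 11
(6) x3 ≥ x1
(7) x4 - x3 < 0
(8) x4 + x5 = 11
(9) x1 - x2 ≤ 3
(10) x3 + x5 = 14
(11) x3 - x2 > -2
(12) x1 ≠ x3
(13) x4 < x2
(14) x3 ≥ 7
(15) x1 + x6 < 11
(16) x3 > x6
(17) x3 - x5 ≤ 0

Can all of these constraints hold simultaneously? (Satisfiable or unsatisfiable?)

Try x1 = 6, x2 = 6, x3 = 7, x4 = 4, x5 = 7, x6 = 4.
Check constraint 1: x1 - x2 = 0; constraint 4: x3 + x6 = 11; constraint 5: x4 + x3 = 11. The remaining constraints are straightforward to verify.

Satisfiable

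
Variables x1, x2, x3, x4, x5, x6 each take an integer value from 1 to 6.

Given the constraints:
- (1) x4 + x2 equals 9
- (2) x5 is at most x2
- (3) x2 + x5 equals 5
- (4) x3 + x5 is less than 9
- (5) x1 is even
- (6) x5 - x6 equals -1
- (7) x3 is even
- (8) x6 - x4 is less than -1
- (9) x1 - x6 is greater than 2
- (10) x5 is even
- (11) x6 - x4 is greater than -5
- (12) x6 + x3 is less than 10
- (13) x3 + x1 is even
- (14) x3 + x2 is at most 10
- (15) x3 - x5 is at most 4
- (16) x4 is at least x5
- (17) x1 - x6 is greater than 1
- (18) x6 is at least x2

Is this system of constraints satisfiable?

Satisfiable

Take x1 = 6, x2 = 3, x3 = 6, x4 = 6, x5 = 2, x6 = 3. Then constraint 1: x4 + x2 = 9; constraint 3: x2 + x5 = 5, and every other listed constraint is also met.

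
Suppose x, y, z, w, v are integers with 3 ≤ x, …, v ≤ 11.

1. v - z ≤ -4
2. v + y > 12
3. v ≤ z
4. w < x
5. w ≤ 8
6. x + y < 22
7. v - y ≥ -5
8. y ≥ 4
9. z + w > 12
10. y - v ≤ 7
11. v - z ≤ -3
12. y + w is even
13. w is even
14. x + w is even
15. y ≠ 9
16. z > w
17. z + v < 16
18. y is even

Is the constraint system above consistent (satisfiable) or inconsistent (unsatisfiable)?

Satisfiable

Take x = 10, y = 10, z = 10, w = 4, v = 5. Then constraint 1: v - z = -5; constraint 2: v + y = 15, and every other listed constraint is also met.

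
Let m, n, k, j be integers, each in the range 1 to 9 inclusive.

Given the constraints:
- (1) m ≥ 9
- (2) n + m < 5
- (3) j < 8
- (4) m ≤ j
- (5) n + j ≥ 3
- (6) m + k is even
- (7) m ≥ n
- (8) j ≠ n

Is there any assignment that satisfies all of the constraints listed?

From constraints 1 and 4: j ≥ m and m ≥ 9, so j ≥ 9. From constraint 3: j ≤ 7. But 7 < 9, so no value of j works.

Unsatisfiable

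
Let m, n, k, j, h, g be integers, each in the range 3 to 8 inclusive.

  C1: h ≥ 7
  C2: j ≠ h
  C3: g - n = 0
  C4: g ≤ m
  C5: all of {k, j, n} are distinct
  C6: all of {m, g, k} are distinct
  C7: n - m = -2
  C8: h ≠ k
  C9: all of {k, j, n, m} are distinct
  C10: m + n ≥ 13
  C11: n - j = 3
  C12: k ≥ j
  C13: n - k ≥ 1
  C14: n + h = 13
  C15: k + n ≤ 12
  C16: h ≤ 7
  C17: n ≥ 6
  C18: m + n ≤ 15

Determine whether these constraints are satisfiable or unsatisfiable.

The assignment m = 8, n = 6, k = 4, j = 3, h = 7, g = 6 works:
  constraint 3 holds since g - n = 0.
  constraint 7 holds since n - m = -2.
  constraint 10 holds since m + n = 14.
The rest check out directly.

Satisfiable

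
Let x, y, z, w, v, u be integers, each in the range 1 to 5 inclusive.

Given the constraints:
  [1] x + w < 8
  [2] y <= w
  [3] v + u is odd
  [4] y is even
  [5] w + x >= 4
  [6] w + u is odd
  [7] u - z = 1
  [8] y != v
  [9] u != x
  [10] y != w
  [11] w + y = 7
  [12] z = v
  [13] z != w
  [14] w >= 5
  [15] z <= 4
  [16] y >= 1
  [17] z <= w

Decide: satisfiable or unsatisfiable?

Satisfiable

One satisfying assignment is x = 2, y = 2, z = 3, w = 5, v = 3, u = 4.
For the less obvious constraints — constraint 1: x + w = 7; constraint 5: w + x = 7; constraint 7: u - z = 1 — and the others hold by inspection.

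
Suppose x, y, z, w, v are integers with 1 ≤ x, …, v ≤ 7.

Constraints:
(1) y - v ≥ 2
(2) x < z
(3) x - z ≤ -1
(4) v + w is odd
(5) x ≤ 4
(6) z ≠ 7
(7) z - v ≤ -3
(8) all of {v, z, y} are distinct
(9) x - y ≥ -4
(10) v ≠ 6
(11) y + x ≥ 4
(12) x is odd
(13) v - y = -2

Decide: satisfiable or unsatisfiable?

Unsatisfiable

Constraints 1, 3, 7, and 9 give v − z ≥ 3, z − x ≥ 1, x − y ≥ -4, y − v ≥ 2.
Adding all 4 inequalities: the left sides telescope to 0, and the right sides sum to 3 + 1 + (-4) + 2 = 2. So 0 ≥ 2, which is false.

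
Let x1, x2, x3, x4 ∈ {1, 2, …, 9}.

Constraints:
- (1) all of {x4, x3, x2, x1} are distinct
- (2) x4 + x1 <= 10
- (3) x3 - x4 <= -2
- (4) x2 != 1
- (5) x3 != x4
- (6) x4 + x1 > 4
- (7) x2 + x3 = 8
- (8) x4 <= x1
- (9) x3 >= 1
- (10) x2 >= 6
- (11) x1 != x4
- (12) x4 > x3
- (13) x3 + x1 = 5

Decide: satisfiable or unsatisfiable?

Satisfiable

The assignment x1 = 4, x2 = 7, x3 = 1, x4 = 3 works:
  constraint 2 holds since x4 + x1 = 7.
  constraint 3 holds since x3 - x4 = -2.
  constraint 6 holds since x4 + x1 = 7.
The rest check out directly.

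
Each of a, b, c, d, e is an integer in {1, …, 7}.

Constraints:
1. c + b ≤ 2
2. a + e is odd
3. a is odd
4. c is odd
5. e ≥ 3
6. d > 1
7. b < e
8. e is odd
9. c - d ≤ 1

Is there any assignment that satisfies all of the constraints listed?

Constraint 3 makes a odd and constraint 8 makes e odd, so a + e must be even. Constraint 2 says a + e is odd — contradiction.

Unsatisfiable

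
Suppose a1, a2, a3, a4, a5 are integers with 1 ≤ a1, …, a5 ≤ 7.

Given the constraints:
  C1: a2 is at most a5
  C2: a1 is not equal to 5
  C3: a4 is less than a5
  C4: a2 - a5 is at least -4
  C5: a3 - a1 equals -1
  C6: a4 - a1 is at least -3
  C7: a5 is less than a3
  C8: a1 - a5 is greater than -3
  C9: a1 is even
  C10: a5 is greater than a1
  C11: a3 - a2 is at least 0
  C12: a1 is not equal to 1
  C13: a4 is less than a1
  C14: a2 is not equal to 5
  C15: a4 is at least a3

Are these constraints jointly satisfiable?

Unsatisfiable

Constraints 7, 10, 13, and 15 give a1 < a5, a5 < a3, a3 ≤ a4, a4 < a1. Chaining: a1 < a5 < a3 ≤ a4 < a1, which forces a1 < a1 — impossible.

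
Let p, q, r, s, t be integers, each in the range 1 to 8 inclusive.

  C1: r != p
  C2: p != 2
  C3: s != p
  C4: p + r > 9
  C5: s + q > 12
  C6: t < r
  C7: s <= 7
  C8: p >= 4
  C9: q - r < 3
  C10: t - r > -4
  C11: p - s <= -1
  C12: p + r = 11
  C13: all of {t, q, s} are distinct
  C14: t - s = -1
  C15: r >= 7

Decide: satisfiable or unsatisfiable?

Satisfiable

The assignment p = 4, q = 8, r = 7, s = 6, t = 5 works:
  constraint 4 holds since p + r = 11.
  constraint 5 holds since s + q = 14.
  constraint 9 holds since q - r = 1.
The rest check out directly.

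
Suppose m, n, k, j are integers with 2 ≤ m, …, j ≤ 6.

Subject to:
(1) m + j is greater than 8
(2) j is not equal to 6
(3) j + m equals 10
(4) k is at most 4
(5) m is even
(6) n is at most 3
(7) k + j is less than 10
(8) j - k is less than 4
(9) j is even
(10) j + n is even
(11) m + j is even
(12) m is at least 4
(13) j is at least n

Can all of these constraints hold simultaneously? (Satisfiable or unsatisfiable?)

Take m = 6, n = 2, k = 3, j = 4. Then constraint 1: m + j = 10; constraint 3: j + m = 10; constraint 7: k + j = 7, and every other listed constraint is also met.

Satisfiable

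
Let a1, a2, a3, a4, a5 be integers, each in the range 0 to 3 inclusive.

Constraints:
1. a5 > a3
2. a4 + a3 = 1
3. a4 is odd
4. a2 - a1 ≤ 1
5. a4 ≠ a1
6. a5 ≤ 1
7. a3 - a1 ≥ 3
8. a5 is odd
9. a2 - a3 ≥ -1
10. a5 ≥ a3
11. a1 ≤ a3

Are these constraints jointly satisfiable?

Unsatisfiable

Constraints 4, 7, and 9 give a1 − a2 ≥ -1, a2 − a3 ≥ -1, a3 − a1 ≥ 3.
Adding all 3 inequalities: the left sides telescope to 0, and the right sides sum to (-1) + (-1) + 3 = 1. So 0 ≥ 1, which is false.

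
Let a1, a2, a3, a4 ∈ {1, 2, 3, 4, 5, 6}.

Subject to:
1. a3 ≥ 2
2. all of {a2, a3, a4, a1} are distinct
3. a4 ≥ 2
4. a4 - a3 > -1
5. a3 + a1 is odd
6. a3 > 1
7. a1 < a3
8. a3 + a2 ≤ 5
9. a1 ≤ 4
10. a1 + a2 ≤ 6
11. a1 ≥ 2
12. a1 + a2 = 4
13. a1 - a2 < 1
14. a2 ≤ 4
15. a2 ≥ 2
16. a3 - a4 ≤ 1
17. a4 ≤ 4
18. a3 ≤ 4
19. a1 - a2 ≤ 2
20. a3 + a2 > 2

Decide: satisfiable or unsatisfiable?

Unsatisfiable

Constraints 1, 3, 9, 11, 14, 15, 17, and 18 confine each of a2, a3, a4, a1 to the 3 values {2, …, 4}.
Constraint 2 requires all 4 of them to be distinct, but only 3 values are available — impossible by the pigeonhole principle.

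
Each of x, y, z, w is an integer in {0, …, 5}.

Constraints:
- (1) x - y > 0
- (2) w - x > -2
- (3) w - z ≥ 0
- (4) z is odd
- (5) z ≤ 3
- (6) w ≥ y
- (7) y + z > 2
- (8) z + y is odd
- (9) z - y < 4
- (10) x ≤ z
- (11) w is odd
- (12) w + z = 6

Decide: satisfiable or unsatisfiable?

Setting (x, y, z, w) = (3, 2, 3, 3) satisfies everything: constraint 1: x - y = 1; constraint 2: w - x = 0; constraint 3: w - z = 0, and the others follow.

Satisfiable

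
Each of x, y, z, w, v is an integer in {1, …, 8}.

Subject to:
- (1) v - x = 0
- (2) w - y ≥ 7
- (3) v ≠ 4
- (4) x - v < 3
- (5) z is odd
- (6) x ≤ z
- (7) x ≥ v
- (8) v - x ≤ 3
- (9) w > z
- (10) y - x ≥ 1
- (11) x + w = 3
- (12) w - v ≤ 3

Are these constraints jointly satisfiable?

Unsatisfiable

Constraints 2, 8, 10, and 12 give y − x ≥ 1, x − v ≥ -3, v − w ≥ -3, w − y ≥ 7.
Adding all 4 inequalities: the left sides telescope to 0, and the right sides sum to 1 + (-3) + (-3) + 7 = 2. So 0 ≥ 2, which is false.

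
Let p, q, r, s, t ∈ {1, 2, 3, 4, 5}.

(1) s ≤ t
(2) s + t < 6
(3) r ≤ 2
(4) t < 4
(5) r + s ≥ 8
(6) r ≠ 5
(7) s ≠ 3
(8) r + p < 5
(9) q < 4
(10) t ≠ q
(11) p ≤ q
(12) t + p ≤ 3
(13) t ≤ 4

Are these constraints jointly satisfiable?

From constraint 3: r ≤ 2. From constraints 1 and 13: s ≤ t ≤ 4. Hence r + s ≤ 6. But constraint 5 requires r + s ≥ 8, and 8 > 6. Contradiction.

Unsatisfiable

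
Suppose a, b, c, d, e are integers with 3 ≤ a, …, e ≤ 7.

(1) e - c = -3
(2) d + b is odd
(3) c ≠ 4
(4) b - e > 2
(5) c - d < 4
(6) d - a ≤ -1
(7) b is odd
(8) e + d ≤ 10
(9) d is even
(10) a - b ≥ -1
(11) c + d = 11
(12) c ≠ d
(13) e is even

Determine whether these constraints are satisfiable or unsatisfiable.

Satisfiable

One satisfying assignment is a = 7, b = 7, c = 7, d = 4, e = 4.
For the less obvious constraints — constraint 1: e - c = -3; constraint 4: b - e = 3; constraint 5: c - d = 3 — and the others hold by inspection.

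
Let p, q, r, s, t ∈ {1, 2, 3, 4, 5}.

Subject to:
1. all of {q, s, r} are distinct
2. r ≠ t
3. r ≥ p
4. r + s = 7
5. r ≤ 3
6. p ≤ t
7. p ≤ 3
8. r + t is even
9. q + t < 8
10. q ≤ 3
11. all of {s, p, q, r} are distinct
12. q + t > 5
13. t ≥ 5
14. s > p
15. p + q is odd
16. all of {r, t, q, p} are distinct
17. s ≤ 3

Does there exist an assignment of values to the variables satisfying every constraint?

Constraints 5, 7, 10, and 17 confine each of s, p, q, r to the 3 values {1, …, 3} (the domain already gives each ≥ 1).
Constraint 11 requires all 4 of them to be distinct, but only 3 values are available — impossible by the pigeonhole principle.

Unsatisfiable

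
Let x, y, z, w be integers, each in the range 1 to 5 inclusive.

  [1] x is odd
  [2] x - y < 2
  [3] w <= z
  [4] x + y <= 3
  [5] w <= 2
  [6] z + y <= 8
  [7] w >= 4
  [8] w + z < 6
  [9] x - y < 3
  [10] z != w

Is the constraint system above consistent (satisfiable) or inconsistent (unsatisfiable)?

Unsatisfiable

From constraint 7: w ≥ 4. From constraint 5: w ≤ 2. But 2 < 4, so no value of w works.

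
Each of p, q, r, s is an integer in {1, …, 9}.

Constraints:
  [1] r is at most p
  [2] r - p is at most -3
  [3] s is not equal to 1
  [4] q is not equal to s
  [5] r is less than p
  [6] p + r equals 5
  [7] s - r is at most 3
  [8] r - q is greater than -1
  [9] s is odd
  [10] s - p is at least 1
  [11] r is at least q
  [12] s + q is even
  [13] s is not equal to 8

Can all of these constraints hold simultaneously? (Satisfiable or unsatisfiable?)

Unsatisfiable

Constraints 2, 7, and 10 give p − r ≥ 3, r − s ≥ -3, s − p ≥ 1.
Adding all 3 inequalities: the left sides telescope to 0, and the right sides sum to 3 + (-3) + 1 = 1. So 0 ≥ 1, which is false.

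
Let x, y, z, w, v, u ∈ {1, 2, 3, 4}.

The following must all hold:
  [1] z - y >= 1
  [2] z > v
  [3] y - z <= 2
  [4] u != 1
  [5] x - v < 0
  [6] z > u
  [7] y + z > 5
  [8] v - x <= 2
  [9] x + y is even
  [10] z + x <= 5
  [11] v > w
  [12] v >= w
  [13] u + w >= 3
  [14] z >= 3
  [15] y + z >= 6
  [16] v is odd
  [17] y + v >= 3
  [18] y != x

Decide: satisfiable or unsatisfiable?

Satisfiable

One satisfying assignment is x = 1, y = 3, z = 4, w = 2, v = 3, u = 2.
For the less obvious constraints — constraint 1: z - y = 1; constraint 3: y - z = -1 — and the others hold by inspection.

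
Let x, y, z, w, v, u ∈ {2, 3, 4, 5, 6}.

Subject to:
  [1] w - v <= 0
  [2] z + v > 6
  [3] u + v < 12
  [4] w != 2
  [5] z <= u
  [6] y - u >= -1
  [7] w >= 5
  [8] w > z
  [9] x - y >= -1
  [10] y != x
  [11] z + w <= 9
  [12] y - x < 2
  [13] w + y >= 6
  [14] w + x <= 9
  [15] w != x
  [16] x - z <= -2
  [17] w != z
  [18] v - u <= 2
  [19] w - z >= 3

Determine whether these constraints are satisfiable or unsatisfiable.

Constraints 1, 6, 9, 16, 18, and 19 give u − v ≥ -2, v − w ≥ 0, w − z ≥ 3, z − x ≥ 2, x − y ≥ -1, y − u ≥ -1.
Adding all 6 inequalities: the left sides telescope to 0, and the right sides sum to (-2) + 0 + 3 + 2 + (-1) + (-1) = 1. So 0 ≥ 1, which is false.

Unsatisfiable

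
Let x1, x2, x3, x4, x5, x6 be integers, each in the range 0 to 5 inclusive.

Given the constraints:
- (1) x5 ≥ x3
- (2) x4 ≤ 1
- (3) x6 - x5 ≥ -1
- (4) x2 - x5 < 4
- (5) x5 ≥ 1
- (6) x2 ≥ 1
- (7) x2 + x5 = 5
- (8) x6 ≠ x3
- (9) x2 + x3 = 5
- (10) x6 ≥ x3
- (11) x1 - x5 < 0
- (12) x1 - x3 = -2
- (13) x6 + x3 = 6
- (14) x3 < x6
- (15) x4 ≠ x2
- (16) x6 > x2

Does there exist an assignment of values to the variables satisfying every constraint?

Try x1 = 0, x2 = 3, x3 = 2, x4 = 1, x5 = 2, x6 = 4.
Check constraint 3: x6 - x5 = 2; constraint 4: x2 - x5 = 1. The remaining constraints are straightforward to verify.

Satisfiable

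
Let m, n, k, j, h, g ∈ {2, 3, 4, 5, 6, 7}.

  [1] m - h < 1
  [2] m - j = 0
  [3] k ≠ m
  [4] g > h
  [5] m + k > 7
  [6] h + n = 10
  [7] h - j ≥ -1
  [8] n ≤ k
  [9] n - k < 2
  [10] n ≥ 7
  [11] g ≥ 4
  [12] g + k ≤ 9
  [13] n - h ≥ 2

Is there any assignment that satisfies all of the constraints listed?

From constraint 11: g ≥ 4. From constraints 8 and 10: k ≥ n ≥ 7. Hence g + k ≥ 11. But constraint 12 requires g + k ≤ 9, and 9 < 11. Contradiction.

Unsatisfiable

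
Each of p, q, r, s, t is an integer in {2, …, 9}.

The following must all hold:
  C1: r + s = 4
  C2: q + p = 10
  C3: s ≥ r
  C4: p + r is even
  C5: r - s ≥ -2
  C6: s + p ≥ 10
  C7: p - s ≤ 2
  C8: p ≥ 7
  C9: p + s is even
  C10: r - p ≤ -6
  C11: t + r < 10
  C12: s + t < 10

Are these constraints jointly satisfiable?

Constraints 5, 7, and 10 give s − p ≥ -2, p − r ≥ 6, r − s ≥ -2.
Adding all 3 inequalities: the left sides telescope to 0, and the right sides sum to (-2) + 6 + (-2) = 2. So 0 ≥ 2, which is false.

Unsatisfiable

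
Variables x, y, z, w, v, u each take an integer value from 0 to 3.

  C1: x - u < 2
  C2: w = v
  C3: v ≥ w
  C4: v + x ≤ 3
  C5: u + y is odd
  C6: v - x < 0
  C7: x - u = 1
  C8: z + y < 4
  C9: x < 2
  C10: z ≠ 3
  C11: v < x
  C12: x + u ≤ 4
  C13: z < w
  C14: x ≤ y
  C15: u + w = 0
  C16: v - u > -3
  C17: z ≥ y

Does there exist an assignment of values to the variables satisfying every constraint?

Unsatisfiable

Constraints 3, 6, 13, 14, and 17 give v < x, x ≤ y, y ≤ z, z < w, w ≤ v. Chaining: v < x ≤ y ≤ z < w ≤ v, which forces v < v — impossible.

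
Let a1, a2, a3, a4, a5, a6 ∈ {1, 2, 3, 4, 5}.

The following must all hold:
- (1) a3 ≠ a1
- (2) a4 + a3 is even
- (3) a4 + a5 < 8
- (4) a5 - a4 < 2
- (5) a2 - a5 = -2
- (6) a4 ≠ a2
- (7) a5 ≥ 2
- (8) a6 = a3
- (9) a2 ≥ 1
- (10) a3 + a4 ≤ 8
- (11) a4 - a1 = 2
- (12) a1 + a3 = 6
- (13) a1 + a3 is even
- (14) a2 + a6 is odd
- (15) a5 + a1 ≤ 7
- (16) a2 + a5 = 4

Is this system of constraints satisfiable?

Satisfiable

Try a1 = 2, a2 = 1, a3 = 4, a4 = 4, a5 = 3, a6 = 4.
Check constraint 3: a4 + a5 = 7; constraint 4: a5 - a4 = -1; constraint 5: a2 - a5 = -2. The remaining constraints are straightforward to verify.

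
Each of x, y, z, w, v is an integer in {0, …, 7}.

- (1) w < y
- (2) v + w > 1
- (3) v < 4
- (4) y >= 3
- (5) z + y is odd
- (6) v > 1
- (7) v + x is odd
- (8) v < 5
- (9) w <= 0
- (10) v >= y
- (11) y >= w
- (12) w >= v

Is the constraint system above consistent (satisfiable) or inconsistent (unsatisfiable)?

Unsatisfiable

From constraints 4 and 10: v ≥ y and y ≥ 3, so v ≥ 3. From constraints 9 and 12: v ≤ w and w ≤ 0, so v ≤ 0. But 0 < 3, so no value of v works.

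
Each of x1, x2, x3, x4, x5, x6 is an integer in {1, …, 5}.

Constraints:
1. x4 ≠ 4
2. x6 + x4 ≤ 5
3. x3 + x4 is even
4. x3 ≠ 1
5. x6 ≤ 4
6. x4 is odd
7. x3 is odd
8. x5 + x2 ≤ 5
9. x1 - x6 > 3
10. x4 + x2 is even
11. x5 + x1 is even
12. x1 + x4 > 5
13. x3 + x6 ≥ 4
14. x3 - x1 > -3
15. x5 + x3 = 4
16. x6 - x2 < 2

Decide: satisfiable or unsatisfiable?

Setting (x1, x2, x3, x4, x5, x6) = (5, 1, 3, 3, 1, 1) satisfies everything: constraint 2: x6 + x4 = 4; constraint 8: x5 + x2 = 2, and the others follow.

Satisfiable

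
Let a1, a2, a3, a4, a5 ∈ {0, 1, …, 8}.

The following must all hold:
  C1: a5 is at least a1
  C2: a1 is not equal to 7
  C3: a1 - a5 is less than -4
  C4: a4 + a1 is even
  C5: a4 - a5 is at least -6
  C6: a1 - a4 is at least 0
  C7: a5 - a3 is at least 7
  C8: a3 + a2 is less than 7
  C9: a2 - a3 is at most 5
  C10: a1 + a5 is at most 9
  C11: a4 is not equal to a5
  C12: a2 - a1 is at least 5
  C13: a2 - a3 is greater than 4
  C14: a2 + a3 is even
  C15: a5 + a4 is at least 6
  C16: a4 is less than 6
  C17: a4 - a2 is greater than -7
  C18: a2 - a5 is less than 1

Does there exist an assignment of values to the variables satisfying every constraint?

Unsatisfiable

Constraints 5, 6, 7, 9, and 12 give a4 − a5 ≥ -6, a5 − a3 ≥ 7, a3 − a2 ≥ -5, a2 − a1 ≥ 5, a1 − a4 ≥ 0.
Adding all 5 inequalities: the left sides telescope to 0, and the right sides sum to (-6) + 7 + (-5) + 5 + 0 = 1. So 0 ≥ 1, which is false.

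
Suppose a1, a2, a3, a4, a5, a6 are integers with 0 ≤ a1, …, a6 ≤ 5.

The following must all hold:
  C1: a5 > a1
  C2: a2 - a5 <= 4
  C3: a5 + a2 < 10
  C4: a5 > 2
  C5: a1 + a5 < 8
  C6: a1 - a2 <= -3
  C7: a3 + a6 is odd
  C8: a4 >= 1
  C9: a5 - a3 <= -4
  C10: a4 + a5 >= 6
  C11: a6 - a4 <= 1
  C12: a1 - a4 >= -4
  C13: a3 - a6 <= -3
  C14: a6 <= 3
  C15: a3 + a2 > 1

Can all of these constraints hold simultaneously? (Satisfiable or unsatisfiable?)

Constraints 2, 6, 9, 11, 12, and 13 give a3 − a5 ≥ 4, a5 − a2 ≥ -4, a2 − a1 ≥ 3, a1 − a4 ≥ -4, a4 − a6 ≥ -1, a6 − a3 ≥ 3.
Adding all 6 inequalities: the left sides telescope to 0, and the right sides sum to 4 + (-4) + 3 + (-4) + (-1) + 3 = 1. So 0 ≥ 1, which is false.

Unsatisfiable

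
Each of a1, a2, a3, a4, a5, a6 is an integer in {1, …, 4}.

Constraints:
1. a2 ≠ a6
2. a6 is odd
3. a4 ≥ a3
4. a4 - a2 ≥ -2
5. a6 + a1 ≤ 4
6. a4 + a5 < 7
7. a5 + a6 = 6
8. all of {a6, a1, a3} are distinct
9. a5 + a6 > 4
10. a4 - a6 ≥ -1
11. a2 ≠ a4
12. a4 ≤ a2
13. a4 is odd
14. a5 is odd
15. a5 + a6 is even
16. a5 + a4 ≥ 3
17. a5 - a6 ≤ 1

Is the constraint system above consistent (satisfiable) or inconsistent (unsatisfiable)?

Satisfiable

One satisfying assignment is a1 = 1, a2 = 4, a3 = 2, a4 = 3, a5 = 3, a6 = 3.
For the less obvious constraints — constraint 4: a4 - a2 = -1; constraint 5: a6 + a1 = 4 — and the others hold by inspection.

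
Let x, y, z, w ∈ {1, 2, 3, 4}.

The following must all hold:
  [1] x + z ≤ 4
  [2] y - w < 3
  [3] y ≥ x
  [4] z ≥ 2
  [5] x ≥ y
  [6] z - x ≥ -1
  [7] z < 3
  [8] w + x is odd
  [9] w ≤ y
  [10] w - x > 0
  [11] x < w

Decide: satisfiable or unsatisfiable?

Constraints 5, 9, and 10 give w ≤ y, y ≤ x, x < w. Chaining: w ≤ y ≤ x < w, which forces w < w — impossible.

Unsatisfiable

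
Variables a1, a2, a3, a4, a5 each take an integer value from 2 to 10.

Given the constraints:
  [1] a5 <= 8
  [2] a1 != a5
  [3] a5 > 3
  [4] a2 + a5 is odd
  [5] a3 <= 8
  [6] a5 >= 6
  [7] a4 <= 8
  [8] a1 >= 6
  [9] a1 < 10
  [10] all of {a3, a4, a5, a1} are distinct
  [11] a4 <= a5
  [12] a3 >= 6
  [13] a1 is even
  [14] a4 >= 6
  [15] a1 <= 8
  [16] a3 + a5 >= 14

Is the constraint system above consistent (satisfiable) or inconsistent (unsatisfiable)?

Constraints 1, 5, 6, 7, 8, 12, 14, and 15 confine each of a3, a4, a5, a1 to the 3 values {6, …, 8}.
Constraint 10 requires all 4 of them to be distinct, but only 3 values are available — impossible by the pigeonhole principle.

Unsatisfiable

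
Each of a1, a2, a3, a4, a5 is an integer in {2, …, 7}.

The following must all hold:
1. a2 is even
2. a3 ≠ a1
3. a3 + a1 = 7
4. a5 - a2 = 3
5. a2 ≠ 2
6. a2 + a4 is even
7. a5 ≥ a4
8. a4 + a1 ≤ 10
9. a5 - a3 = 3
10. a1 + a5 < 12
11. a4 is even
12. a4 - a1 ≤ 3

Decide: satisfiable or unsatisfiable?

One satisfying assignment is a1 = 3, a2 = 4, a3 = 4, a4 = 6, a5 = 7.
For the less obvious constraints — constraint 3: a3 + a1 = 7; constraint 4: a5 - a2 = 3 — and the others hold by inspection.

Satisfiable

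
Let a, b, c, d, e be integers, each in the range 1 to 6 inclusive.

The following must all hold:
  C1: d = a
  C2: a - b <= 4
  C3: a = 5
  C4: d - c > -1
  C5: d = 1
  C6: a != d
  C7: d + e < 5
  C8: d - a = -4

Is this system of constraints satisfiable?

Constraint 5 fixes d = 1 and constraint 3 fixes a = 5, but constraint 1 requires d = a. Since 1 ≠ 5, contradiction.

Unsatisfiable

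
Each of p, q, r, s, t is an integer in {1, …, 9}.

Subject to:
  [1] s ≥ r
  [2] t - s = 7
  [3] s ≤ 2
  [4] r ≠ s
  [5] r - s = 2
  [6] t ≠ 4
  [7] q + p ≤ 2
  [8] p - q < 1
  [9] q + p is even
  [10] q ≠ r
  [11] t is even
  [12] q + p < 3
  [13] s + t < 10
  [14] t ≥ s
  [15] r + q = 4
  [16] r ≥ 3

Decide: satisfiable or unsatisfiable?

From constraint 16: r ≥ 3. From constraints 1 and 3: r ≤ s and s ≤ 2, so r ≤ 2. But 2 < 3, so no value of r works.

Unsatisfiable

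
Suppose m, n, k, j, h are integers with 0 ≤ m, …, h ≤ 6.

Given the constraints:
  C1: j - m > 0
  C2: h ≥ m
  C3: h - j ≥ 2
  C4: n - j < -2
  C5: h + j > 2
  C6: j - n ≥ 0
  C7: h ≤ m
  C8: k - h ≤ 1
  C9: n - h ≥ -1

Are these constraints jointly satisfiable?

Unsatisfiable

Constraints 3, 6, and 9 give j − n ≥ 0, n − h ≥ -1, h − j ≥ 2.
Adding all 3 inequalities: the left sides telescope to 0, and the right sides sum to 0 + (-1) + 2 = 1. So 0 ≥ 1, which is false.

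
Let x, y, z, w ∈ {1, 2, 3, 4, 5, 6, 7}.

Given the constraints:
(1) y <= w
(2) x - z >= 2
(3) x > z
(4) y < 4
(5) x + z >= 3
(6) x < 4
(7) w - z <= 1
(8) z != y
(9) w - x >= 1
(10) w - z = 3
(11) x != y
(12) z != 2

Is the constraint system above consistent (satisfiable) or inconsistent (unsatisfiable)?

Unsatisfiable

Constraints 2, 7, and 9 give x − z ≥ 2, z − w ≥ -1, w − x ≥ 1.
Adding all 3 inequalities: the left sides telescope to 0, and the right sides sum to 2 + (-1) + 1 = 2. So 0 ≥ 2, which is false.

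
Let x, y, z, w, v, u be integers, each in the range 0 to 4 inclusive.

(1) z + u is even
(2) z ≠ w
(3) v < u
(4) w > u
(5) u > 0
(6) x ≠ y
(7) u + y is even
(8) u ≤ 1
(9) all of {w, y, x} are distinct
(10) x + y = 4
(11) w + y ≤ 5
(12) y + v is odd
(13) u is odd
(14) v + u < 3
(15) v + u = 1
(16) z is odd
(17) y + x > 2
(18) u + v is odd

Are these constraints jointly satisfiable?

Try x = 3, y = 1, z = 1, w = 4, v = 0, u = 1.
Check constraint 10: x + y = 4; constraint 11: w + y = 5; constraint 14: v + u = 1. The remaining constraints are straightforward to verify.

Satisfiable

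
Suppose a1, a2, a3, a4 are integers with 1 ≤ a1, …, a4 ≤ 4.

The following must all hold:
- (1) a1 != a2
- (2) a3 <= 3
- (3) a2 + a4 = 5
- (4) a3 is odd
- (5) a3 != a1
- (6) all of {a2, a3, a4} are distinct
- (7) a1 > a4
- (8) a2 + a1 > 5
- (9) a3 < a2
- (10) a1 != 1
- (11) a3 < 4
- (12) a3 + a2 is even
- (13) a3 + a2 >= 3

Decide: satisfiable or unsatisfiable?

Try a1 = 4, a2 = 3, a3 = 1, a4 = 2.
Check constraint 3: a2 + a4 = 5; constraint 8: a2 + a1 = 7. The remaining constraints are straightforward to verify.

Satisfiable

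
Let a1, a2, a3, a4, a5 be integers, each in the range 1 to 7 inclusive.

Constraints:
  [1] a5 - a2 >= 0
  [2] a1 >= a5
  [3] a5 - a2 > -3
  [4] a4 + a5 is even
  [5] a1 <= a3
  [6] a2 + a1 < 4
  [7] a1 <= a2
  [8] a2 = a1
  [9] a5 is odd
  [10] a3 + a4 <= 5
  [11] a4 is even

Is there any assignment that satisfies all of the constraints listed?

Unsatisfiable

Constraint 11 makes a4 even and constraint 9 makes a5 odd, so a4 + a5 must be odd. Constraint 4 says a4 + a5 is even — contradiction.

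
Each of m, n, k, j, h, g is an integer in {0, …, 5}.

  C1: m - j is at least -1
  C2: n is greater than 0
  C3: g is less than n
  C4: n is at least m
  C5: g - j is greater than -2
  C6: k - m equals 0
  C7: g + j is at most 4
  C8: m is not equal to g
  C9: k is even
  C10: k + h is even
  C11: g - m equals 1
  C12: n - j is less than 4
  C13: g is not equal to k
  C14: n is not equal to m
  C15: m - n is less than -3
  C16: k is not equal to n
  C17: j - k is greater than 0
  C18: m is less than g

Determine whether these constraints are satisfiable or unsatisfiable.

Satisfiable

Setting (m, n, k, j, h, g) = (0, 4, 0, 1, 0, 1) satisfies everything: constraint 1: m - j = -1; constraint 5: g - j = 0, and the others follow.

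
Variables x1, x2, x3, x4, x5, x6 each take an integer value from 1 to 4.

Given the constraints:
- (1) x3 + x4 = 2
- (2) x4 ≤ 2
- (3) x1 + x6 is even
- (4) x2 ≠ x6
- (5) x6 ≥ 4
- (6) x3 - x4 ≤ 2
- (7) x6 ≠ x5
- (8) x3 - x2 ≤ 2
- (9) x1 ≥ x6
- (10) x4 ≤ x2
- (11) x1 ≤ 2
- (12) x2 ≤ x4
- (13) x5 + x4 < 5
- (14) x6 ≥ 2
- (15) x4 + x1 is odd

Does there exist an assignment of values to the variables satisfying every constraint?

Unsatisfiable

From constraint 5: x6 ≥ 4. From constraints 9 and 11: x6 ≤ x1 and x1 ≤ 2, so x6 ≤ 2. But 2 < 4, so no value of x6 works.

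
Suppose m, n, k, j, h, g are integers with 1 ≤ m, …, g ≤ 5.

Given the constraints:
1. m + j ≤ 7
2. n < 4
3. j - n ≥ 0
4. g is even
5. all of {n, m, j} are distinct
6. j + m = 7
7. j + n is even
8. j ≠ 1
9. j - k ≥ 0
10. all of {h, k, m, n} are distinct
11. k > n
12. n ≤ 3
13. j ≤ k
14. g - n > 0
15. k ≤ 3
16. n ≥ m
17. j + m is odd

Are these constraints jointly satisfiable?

From constraints 13 and 15: j ≤ k ≤ 3. From constraints 12 and 16: m ≤ n ≤ 3. Hence j + m ≤ 6. But constraint 6 requires j + m = 7, and 7 > 6. Contradiction.

Unsatisfiable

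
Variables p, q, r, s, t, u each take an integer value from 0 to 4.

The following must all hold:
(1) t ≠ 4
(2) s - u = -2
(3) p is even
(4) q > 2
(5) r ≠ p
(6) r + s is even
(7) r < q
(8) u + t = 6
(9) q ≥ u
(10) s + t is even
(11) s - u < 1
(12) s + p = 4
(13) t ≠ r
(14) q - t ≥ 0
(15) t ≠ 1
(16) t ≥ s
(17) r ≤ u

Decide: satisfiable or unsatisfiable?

One satisfying assignment is p = 2, q = 4, r = 0, s = 2, t = 2, u = 4.
For the less obvious constraints — constraint 2: s - u = -2; constraint 8: u + t = 6; constraint 11: s - u = -2 — and the others hold by inspection.

Satisfiable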